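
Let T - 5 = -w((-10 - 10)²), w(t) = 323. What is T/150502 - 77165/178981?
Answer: -530472854/1224409021 ≈ -0.43325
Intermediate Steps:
T = -318 (T = 5 - 1*323 = 5 - 323 = -318)
T/150502 - 77165/178981 = -318/150502 - 77165/178981 = -318*1/150502 - 77165*1/178981 = -159/75251 - 7015/16271 = -530472854/1224409021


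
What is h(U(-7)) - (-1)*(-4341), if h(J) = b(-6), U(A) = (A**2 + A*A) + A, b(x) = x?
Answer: -4347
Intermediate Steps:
U(A) = A + 2*A**2 (U(A) = (A**2 + A**2) + A = 2*A**2 + A = A + 2*A**2)
h(J) = -6
h(U(-7)) - (-1)*(-4341) = -6 - (-1)*(-4341) = -6 - 1*4341 = -6 - 4341 = -4347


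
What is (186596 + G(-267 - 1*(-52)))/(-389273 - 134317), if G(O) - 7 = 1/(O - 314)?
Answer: -49356493/138489555 ≈ -0.35639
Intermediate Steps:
G(O) = 7 + 1/(-314 + O) (G(O) = 7 + 1/(O - 314) = 7 + 1/(-314 + O))
(186596 + G(-267 - 1*(-52)))/(-389273 - 134317) = (186596 + (-2197 + 7*(-267 - 1*(-52)))/(-314 + (-267 - 1*(-52))))/(-389273 - 134317) = (186596 + (-2197 + 7*(-267 + 52))/(-314 + (-267 + 52)))/(-523590) = (186596 + (-2197 + 7*(-215))/(-314 - 215))*(-1/523590) = (186596 + (-2197 - 1505)/(-529))*(-1/523590) = (186596 - 1/529*(-3702))*(-1/523590) = (186596 + 3702/529)*(-1/523590) = (98712986/529)*(-1/523590) = -49356493/138489555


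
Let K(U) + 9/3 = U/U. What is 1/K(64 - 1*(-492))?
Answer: -½ ≈ -0.50000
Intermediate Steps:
K(U) = -2 (K(U) = -3 + U/U = -3 + 1 = -2)
1/K(64 - 1*(-492)) = 1/(-2) = -½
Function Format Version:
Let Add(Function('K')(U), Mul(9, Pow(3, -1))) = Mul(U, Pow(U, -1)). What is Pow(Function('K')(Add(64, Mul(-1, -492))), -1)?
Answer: Rational(-1, 2) ≈ -0.50000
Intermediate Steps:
Function('K')(U) = -2 (Function('K')(U) = Add(-3, Mul(U, Pow(U, -1))) = Add(-3, 1) = -2)
Pow(Function('K')(Add(64, Mul(-1, -492))), -1) = Pow(-2, -1) = Rational(-1, 2)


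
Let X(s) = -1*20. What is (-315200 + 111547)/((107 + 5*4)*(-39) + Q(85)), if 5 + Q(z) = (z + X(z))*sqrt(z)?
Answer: 1009711574/24222639 + 13237445*sqrt(85)/24222639 ≈ 46.723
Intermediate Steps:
X(s) = -20
Q(z) = -5 + sqrt(z)*(-20 + z) (Q(z) = -5 + (z - 20)*sqrt(z) = -5 + (-20 + z)*sqrt(z) = -5 + sqrt(z)*(-20 + z))
(-315200 + 111547)/((107 + 5*4)*(-39) + Q(85)) = (-315200 + 111547)/((107 + 5*4)*(-39) + (-5 + 85**(3/2) - 20*sqrt(85))) = -203653/((107 + 20)*(-39) + (-5 + 85*sqrt(85) - 20*sqrt(85))) = -203653/(127*(-39) + (-5 + 65*sqrt(85))) = -203653/(-4953 + (-5 + 65*sqrt(85))) = -203653/(-4958 + 65*sqrt(85))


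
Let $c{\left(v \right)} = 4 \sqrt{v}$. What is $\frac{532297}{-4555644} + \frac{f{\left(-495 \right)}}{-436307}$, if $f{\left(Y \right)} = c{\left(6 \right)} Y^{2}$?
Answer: $- \frac{532297}{4555644} - \frac{980100 \sqrt{6}}{436307} \approx -5.6193$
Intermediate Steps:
$f{\left(Y \right)} = 4 \sqrt{6} Y^{2}$
$\frac{532297}{-4555644} + \frac{f{\left(-495 \right)}}{-436307} = \frac{532297}{-4555644} + \frac{4 \sqrt{6} \left(-495\right)^{2}}{-436307} = 532297 \left(- \frac{1}{4555644}\right) + 4 \sqrt{6} \cdot 245025 \left(- \frac{1}{436307}\right) = - \frac{532297}{4555644} + 980100 \sqrt{6} \left(- \frac{1}{436307}\right) = - \frac{532297}{4555644} - \frac{980100 \sqrt{6}}{436307}$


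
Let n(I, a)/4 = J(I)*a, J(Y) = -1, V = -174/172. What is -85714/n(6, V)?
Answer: -1842851/87 ≈ -21182.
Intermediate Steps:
V = -87/86 (V = -174*1/172 = -87/86 ≈ -1.0116)
n(I, a) = -4*a (n(I, a) = 4*(-a) = -4*a)
-85714/n(6, V) = -85714/((-4*(-87/86))) = -85714/174/43 = -85714*43/174 = -1842851/87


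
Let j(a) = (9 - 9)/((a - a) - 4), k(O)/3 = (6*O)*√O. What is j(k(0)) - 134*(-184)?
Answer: 24656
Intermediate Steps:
k(O) = 18*O^(3/2) (k(O) = 3*((6*O)*√O) = 3*(6*O^(3/2)) = 18*O^(3/2))
j(a) = 0 (j(a) = 0/(0 - 4) = 0/(-4) = 0*(-¼) = 0)
j(k(0)) - 134*(-184) = 0 - 134*(-184) = 0 + 24656 = 24656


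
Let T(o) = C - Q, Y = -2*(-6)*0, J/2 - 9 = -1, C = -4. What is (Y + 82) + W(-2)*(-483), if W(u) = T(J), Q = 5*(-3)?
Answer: -5231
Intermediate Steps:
Q = -15
J = 16 (J = 18 + 2*(-1) = 18 - 2 = 16)
Y = 0 (Y = 12*0 = 0)
T(o) = 11 (T(o) = -4 - 1*(-15) = -4 + 15 = 11)
W(u) = 11
(Y + 82) + W(-2)*(-483) = (0 + 82) + 11*(-483) = 82 - 5313 = -5231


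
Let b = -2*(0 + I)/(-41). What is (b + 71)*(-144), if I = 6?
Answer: -420912/41 ≈ -10266.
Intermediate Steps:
b = 12/41 (b = -2*(0 + 6)/(-41) = -2*6*(-1/41) = -12*(-1/41) = 12/41 ≈ 0.29268)
(b + 71)*(-144) = (12/41 + 71)*(-144) = (2923/41)*(-144) = -420912/41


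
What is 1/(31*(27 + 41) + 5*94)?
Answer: 1/2578 ≈ 0.00038790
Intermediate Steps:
1/(31*(27 + 41) + 5*94) = 1/(31*68 + 470) = 1/(2108 + 470) = 1/2578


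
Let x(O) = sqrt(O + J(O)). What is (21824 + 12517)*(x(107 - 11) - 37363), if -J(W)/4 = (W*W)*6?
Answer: -1283082783 + 961548*I*sqrt(282) ≈ -1.2831e+9 + 1.6147e+7*I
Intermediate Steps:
J(W) = -24*W**2 (J(W) = -4*W*W*6 = -4*W**2*6 = -24*W**2)
x(O) = sqrt(O - 24*O**2)
(21824 + 12517)*(x(107 - 11) - 37363) = (21824 + 12517)*(sqrt((107 - 11)*(1 - 24*(107 - 11))) - 37363) = 34341*(sqrt(96*(1 - 24*96)) - 37363) = 34341*(sqrt(96*(1 - 2304)) - 37363) = 34341*(sqrt(96*(-2303)) - 37363) = 34341*(sqrt(-221088) - 37363) = 34341*(28*I*sqrt(282) - 37363) = 34341*(-37363 + 28*I*sqrt(282)) = -1283082783 + 961548*I*sqrt(282)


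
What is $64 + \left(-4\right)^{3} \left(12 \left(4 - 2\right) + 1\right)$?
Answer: $-1536$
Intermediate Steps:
$64 + \left(-4\right)^{3} \left(12 \left(4 - 2\right) + 1\right) = 64 - 64 \left(12 \cdot 2 + 1\right) = 64 - 64 \left(24 + 1\right) = 64 - 1600 = -1536$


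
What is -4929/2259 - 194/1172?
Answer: -1035839/441258 ≈ -2.3475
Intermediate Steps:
-4929/2259 - 194/1172 = -4929*1/2259 - 194*1/1172 = -1643/753 - 97/586 = -1035839/441258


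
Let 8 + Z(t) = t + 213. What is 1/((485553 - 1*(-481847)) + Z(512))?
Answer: 1/968117 ≈ 1.0329e-6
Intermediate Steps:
Z(t) = 205 + t (Z(t) = -8 + (t + 213) = -8 + (213 + t) = 205 + t)
1/((485553 - 1*(-481847)) + Z(512)) = 1/((485553 - 1*(-481847)) + (205 + 512)) = 1/((485553 + 481847) + 717) = 1/(967400 + 717) = 1/968117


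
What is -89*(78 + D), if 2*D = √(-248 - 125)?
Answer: -6942 - 89*I*√373/2 ≈ -6942.0 - 859.44*I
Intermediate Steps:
D = I*√373/2 (D = √(-248 - 125)/2 = √(-373)/2 = (I*√373)/2 = I*√373/2 ≈ 9.6566*I)
-89*(78 + D) = -89*(78 + I*√373/2) = -6942 - 89*I*√373/2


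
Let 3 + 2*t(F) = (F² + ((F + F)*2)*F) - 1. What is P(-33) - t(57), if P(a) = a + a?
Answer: -16373/2 ≈ -8186.5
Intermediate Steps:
P(a) = 2*a
t(F) = -2 + 5*F²/2 (t(F) = -3/2 + ((F² + ((F + F)*2)*F) - 1)/2 = -3/2 + ((F² + ((2*F)*2)*F) - 1)/2 = -3/2 + ((F² + (4*F)*F) - 1)/2 = -3/2 + ((F² + 4*F²) - 1)/2 = -3/2 + (5*F² - 1)/2 = -3/2 + (-1 + 5*F²)/2 = -3/2 + (-½ + 5*F²/2) = -2 + 5*F²/2)
P(-33) - t(57) = 2*(-33) - (-2 + (5/2)*57²) = -66 - (-2 + (5/2)*3249) = -66 - (-2 + 16245/2) = -66 - 1*16241/2 = -66 - 16241/2 = -16373/2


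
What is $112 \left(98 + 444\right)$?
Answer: $60704$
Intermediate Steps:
$112 \left(98 + 444\right) = 112 \cdot 542 = 60704$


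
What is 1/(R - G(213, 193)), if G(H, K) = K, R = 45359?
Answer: 1/45166 ≈ 2.2141e-5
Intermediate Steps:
1/(R - G(213, 193)) = 1/(45359 - 1*193) = 1/(45359 - 193) = 1/45166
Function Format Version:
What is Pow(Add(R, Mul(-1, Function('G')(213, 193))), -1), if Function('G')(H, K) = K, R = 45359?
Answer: Rational(1, 45166) ≈ 2.2141e-5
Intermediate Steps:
Pow(Add(R, Mul(-1, Function('G')(213, 193))), -1) = Pow(Add(45359, Mul(-1, 193)), -1) = Pow(Add(45359, -193), -1) = Pow(45166, -1) = Rational(1, 45166)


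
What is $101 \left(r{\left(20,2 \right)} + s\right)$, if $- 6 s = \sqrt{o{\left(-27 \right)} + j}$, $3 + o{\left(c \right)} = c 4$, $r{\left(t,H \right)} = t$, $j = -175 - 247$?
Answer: $2020 - \frac{101 i \sqrt{533}}{6} \approx 2020.0 - 388.63 i$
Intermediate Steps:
$j = -422$ ($j = -175 - 247 = -422$)
$o{\left(c \right)} = -3 + 4 c$ ($o{\left(c \right)} = -3 + c 4 = -3 + 4 c$)
$s = - \frac{i \sqrt{533}}{6}$ ($s = - \frac{\sqrt{\left(-3 + 4 \left(-27\right)\right) - 422}}{6} = - \frac{\sqrt{\left(-3 - 108\right) - 422}}{6} = - \frac{\sqrt{-111 - 422}}{6} = - \frac{\sqrt{-533}}{6} = - \frac{i \sqrt{533}}{6} \approx - 3.8478 i$)
$101 \left(r{\left(20,2 \right)} + s\right) = 101 \left(20 - \frac{i \sqrt{533}}{6}\right) = 2020 - \frac{101 i \sqrt{533}}{6}$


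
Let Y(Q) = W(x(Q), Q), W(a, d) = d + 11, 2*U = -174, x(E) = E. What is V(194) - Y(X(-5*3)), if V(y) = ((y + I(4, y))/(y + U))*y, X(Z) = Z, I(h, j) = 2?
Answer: 38452/107 ≈ 359.36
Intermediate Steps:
U = -87 (U = (½)*(-174) = -87)
V(y) = y*(2 + y)/(-87 + y) (V(y) = ((y + 2)/(y - 87))*y = ((2 + y)/(-87 + y))*y = y*(2 + y)/(-87 + y))
W(a, d) = 11 + d
Y(Q) = 11 + Q
V(194) - Y(X(-5*3)) = 194*(2 + 194)/(-87 + 194) - (11 - 5*3) = 194*196/107 - (11 - 15) = 194*(1/107)*196 - 1*(-4) = 38024/107 + 4 = 38452/107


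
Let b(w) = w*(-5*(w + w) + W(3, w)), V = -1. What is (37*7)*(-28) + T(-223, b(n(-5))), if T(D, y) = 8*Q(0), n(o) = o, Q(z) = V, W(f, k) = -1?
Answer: -7260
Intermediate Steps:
Q(z) = -1
b(w) = w*(-1 - 10*w) (b(w) = w*(-5*(w + w) - 1) = w*(-10*w - 1) = w*(-1 - 10*w))
T(D, y) = -8 (T(D, y) = 8*(-1) = -8)
(37*7)*(-28) + T(-223, b(n(-5))) = (37*7)*(-28) - 8 = 259*(-28) - 8 = -7252 - 8 = -7260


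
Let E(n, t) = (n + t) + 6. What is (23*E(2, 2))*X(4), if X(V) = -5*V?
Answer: -4600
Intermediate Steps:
E(n, t) = 6 + n + t
(23*E(2, 2))*X(4) = (23*(6 + 2 + 2))*(-5*4) = (23*10)*(-20) = 230*(-20) = -4600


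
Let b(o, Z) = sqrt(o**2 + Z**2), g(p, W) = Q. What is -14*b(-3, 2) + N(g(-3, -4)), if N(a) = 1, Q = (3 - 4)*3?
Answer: 1 - 14*sqrt(13) ≈ -49.478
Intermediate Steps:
Q = -3 (Q = -1*3 = -3)
g(p, W) = -3
b(o, Z) = sqrt(Z**2 + o**2)
-14*b(-3, 2) + N(g(-3, -4)) = -14*sqrt(2**2 + (-3)**2) + 1 = -14*sqrt(4 + 9) + 1 = -14*sqrt(13) + 1 = 1 - 14*sqrt(13)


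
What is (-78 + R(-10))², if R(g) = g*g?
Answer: 484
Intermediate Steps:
R(g) = g²
(-78 + R(-10))² = (-78 + (-10)²)² = (-78 + 100)² = 22² = 484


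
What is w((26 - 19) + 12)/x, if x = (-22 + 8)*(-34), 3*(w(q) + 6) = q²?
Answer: 49/204 ≈ 0.24020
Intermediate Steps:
w(q) = -6 + q²/3
x = 476 (x = -14*(-34) = 476)
w((26 - 19) + 12)/x = (-6 + ((26 - 19) + 12)²/3)/476 = (-6 + (7 + 12)²/3)*(1/476) = (-6 + (⅓)*19²)*(1/476) = (-6 + (⅓)*361)*(1/476) = (-6 + 361/3)*(1/476) = (343/3)*(1/476) = 49/204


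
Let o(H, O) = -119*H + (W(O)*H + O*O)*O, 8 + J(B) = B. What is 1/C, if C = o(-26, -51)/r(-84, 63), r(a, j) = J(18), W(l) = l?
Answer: -10/197183 ≈ -5.0714e-5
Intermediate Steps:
J(B) = -8 + B
r(a, j) = 10 (r(a, j) = -8 + 18 = 10)
o(H, O) = -119*H + O*(O² + H*O) (o(H, O) = -119*H + (O*H + O*O)*O = -119*H + (H*O + O²)*O = -119*H + (O² + H*O)*O = -119*H + O*(O² + H*O))
C = -197183/10 (C = ((-51)³ - 119*(-26) - 26*(-51)²)/10 = (-132651 + 3094 - 26*2601)*(⅒) = (-132651 + 3094 - 67626)*(⅒) = -197183*⅒ = -197183/10 ≈ -19718.)
1/C = 1/(-197183/10) = -10/197183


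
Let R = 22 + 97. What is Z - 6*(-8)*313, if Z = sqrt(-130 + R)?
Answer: 15024 + I*sqrt(11) ≈ 15024.0 + 3.3166*I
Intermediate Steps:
R = 119
Z = I*sqrt(11) (Z = sqrt(-130 + 119) = sqrt(-11) = I*sqrt(11) ≈ 3.3166*I)
Z - 6*(-8)*313 = I*sqrt(11) - 6*(-8)*313 = I*sqrt(11) + 48*313 = I*sqrt(11) + 15024 = 15024 + I*sqrt(11)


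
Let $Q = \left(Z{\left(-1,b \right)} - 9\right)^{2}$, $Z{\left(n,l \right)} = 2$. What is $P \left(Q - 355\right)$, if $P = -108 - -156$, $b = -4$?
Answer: $-14688$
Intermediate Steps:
$P = 48$ ($P = -108 + 156 = 48$)
$Q = 49$ ($Q = \left(2 - 9\right)^{2} = \left(-7\right)^{2} = 49$)
$P \left(Q - 355\right) = 48 \left(49 - 355\right) = 48 \left(-306\right) = -14688$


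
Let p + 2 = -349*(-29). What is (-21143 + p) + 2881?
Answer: -8143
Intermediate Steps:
p = 10119 (p = -2 - 349*(-29) = -2 + 10121 = 10119)
(-21143 + p) + 2881 = (-21143 + 10119) + 2881 = -11024 + 2881 = -8143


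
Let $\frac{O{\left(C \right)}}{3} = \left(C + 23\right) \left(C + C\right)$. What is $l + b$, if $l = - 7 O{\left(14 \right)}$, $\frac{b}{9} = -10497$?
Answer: $-116229$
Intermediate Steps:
$b = -94473$ ($b = 9 \left(-10497\right) = -94473$)
$O{\left(C \right)} = 6 C \left(23 + C\right)$ ($O{\left(C \right)} = 3 \left(C + 23\right) \left(C + C\right) = 3 \left(23 + C\right) 2 C = 3 \cdot 2 C \left(23 + C\right) = 6 C \left(23 + C\right)$)
$l = -21756$ ($l = - 7 \cdot 6 \cdot 14 \left(23 + 14\right) = - 7 \cdot 6 \cdot 14 \cdot 37 = \left(-7\right) 3108 = -21756$)
$l + b = -21756 - 94473 = -116229$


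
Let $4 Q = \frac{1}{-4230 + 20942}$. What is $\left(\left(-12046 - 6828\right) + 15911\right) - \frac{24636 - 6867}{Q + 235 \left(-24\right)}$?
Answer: $- \frac{1115930494285}{377022719} \approx -2959.8$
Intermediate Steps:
$Q = \frac{1}{66848}$ ($Q = \frac{1}{4 \left(-4230 + 20942\right)} = \frac{1}{4 \cdot 16712} = \frac{1}{4} \cdot \frac{1}{16712} = \frac{1}{66848} \approx 1.4959 \cdot 10^{-5}$)
$\left(\left(-12046 - 6828\right) + 15911\right) - \frac{24636 - 6867}{Q + 235 \left(-24\right)} = \left(\left(-12046 - 6828\right) + 15911\right) - \frac{24636 - 6867}{\frac{1}{66848} + 235 \left(-24\right)} = \left(-18874 + 15911\right) - \frac{17769}{\frac{1}{66848} - 5640} = -2963 - \frac{17769}{- \frac{377022719}{66848}} = -2963 - 17769 \left(- \frac{66848}{377022719}\right) = -2963 - - \frac{1187822112}{377022719} = -2963 + \frac{1187822112}{377022719} = - \frac{1115930494285}{377022719}$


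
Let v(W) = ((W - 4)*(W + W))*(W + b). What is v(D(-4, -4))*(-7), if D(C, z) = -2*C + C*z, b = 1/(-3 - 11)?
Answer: -160800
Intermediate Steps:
b = -1/14 (b = 1/(-14) = -1/14 ≈ -0.071429)
v(W) = 2*W*(-4 + W)*(-1/14 + W) (v(W) = ((W - 4)*(W + W))*(W - 1/14) = ((-4 + W)*(2*W))*(-1/14 + W) = (2*W*(-4 + W))*(-1/14 + W) = 2*W*(-4 + W)*(-1/14 + W))
v(D(-4, -4))*(-7) = ((-4*(-2 - 4))*(4 - (-228)*(-2 - 4) + 14*(-4*(-2 - 4))**2)/7)*(-7) = ((-4*(-6))*(4 - (-228)*(-6) + 14*(-4*(-6))**2)/7)*(-7) = ((1/7)*24*(4 - 57*24 + 14*24**2))*(-7) = ((1/7)*24*(4 - 1368 + 14*576))*(-7) = ((1/7)*24*(4 - 1368 + 8064))*(-7) = ((1/7)*24*6700)*(-7) = (160800/7)*(-7) = -160800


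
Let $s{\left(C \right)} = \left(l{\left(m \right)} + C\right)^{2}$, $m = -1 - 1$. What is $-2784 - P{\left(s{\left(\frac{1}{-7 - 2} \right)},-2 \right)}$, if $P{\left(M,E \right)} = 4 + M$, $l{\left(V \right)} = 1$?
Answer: $- \frac{225892}{81} \approx -2788.8$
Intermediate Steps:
$m = -2$
$s{\left(C \right)} = \left(1 + C\right)^{2}$
$-2784 - P{\left(s{\left(\frac{1}{-7 - 2} \right)},-2 \right)} = -2784 - \left(4 + \left(1 + \frac{1}{-7 - 2}\right)^{2}\right) = -2784 - \left(4 + \left(1 + \frac{1}{-9}\right)^{2}\right) = -2784 - \left(4 + \left(1 - \frac{1}{9}\right)^{2}\right) = -2784 - \left(4 + \left(\frac{8}{9}\right)^{2}\right) = -2784 - \left(4 + \frac{64}{81}\right) = -2784 - \frac{388}{81} = - \frac{225892}{81}$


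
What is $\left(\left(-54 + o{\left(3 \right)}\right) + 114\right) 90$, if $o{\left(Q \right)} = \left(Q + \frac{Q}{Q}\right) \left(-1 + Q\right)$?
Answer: $6120$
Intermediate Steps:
$o{\left(Q \right)} = \left(1 + Q\right) \left(-1 + Q\right)$ ($o{\left(Q \right)} = \left(Q + 1\right) \left(-1 + Q\right) = \left(1 + Q\right) \left(-1 + Q\right)$)
$\left(\left(-54 + o{\left(3 \right)}\right) + 114\right) 90 = \left(\left(-54 - \left(1 - 3^{2}\right)\right) + 114\right) 90 = \left(\left(-54 + \left(-1 + 9\right)\right) + 114\right) 90 = \left(\left(-54 + 8\right) + 114\right) 90 = \left(-46 + 114\right) 90 = 68 \cdot 90 = 6120$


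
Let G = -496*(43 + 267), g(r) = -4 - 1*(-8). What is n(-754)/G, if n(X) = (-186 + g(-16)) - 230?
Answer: 103/38440 ≈ 0.0026795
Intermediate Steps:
g(r) = 4 (g(r) = -4 + 8 = 4)
G = -153760 (G = -496*310 = -153760)
n(X) = -412 (n(X) = (-186 + 4) - 230 = -182 - 230 = -412)
n(-754)/G = -412/(-153760) = -412*(-1/153760) = 103/38440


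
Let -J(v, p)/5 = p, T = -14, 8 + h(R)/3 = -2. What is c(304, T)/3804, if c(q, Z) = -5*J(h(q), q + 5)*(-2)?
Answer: -2575/634 ≈ -4.0615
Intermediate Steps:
h(R) = -30 (h(R) = -24 + 3*(-2) = -24 - 6 = -30)
J(v, p) = -5*p
c(q, Z) = -250 - 50*q (c(q, Z) = -(-25)*(q + 5)*(-2) = -(-25)*(5 + q)*(-2) = -5*(-25 - 5*q)*(-2) = (125 + 25*q)*(-2) = -250 - 50*q)
c(304, T)/3804 = (-250 - 50*304)/3804 = (-250 - 15200)*(1/3804) = -15450*1/3804 = -2575/634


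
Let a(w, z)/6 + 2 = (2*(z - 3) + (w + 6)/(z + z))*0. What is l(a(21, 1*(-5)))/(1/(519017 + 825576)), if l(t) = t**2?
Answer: 193621392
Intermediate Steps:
a(w, z) = -12 (a(w, z) = -12 + 6*((2*(z - 3) + (w + 6)/(z + z))*0) = -12 + 6*((2*(-3 + z) + (6 + w)/((2*z)))*0) = -12 + 6*(((-6 + 2*z) + (6 + w)*(1/(2*z)))*0) = -12 + 6*(((-6 + 2*z) + (6 + w)/(2*z))*0) = -12 + 6*((-6 + 2*z + (6 + w)/(2*z))*0) = -12 + 6*0 = -12 + 0 = -12)
l(a(21, 1*(-5)))/(1/(519017 + 825576)) = (-12)**2/(1/(519017 + 825576)) = 144/(1/1344593) = 144*1344593 = 193621392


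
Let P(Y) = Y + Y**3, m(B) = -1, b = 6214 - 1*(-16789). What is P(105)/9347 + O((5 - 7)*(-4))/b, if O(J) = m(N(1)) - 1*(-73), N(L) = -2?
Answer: 26631936174/215009041 ≈ 123.86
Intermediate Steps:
b = 23003 (b = 6214 + 16789 = 23003)
O(J) = 72 (O(J) = -1 - 1*(-73) = -1 + 73 = 72)
P(105)/9347 + O((5 - 7)*(-4))/b = (105 + 105**3)/9347 + 72/23003 = (105 + 1157625)*(1/9347) + 72*(1/23003) = 1157730*(1/9347) + 72/23003 = 1157730/9347 + 72/23003 = 26631936174/215009041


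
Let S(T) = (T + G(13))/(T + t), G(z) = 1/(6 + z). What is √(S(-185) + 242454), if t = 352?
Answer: 2*√610249626961/3173 ≈ 492.40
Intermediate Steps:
S(T) = (1/19 + T)/(352 + T) (S(T) = (T + 1/(6 + 13))/(T + 352) = (T + 1/19)/(352 + T) = (1/19 + T)/(352 + T))
√(S(-185) + 242454) = √((1/19 - 185)/(352 - 185) + 242454) = √(-3514/19/167 + 242454) = √((1/167)*(-3514/19) + 242454) = √(-3514/3173 + 242454) = √(769303028/3173) = 2*√610249626961/3173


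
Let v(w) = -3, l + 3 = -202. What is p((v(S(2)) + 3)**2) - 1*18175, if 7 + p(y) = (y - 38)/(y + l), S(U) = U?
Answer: -3727272/205 ≈ -18182.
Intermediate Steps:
l = -205 (l = -3 - 202 = -205)
p(y) = -7 + (-38 + y)/(-205 + y) (p(y) = -7 + (y - 38)/(y - 205) = -7 + (-38 + y)/(-205 + y))
p((v(S(2)) + 3)**2) - 1*18175 = (1397 - 6*(-3 + 3)**2)/(-205 + (-3 + 3)**2) - 1*18175 = (1397 - 6*0**2)/(-205 + 0**2) - 18175 = (1397 - 6*0)/(-205 + 0) - 18175 = (1397 + 0)/(-205) - 18175 = -1/205*1397 - 18175 = -1397/205 - 18175 = -3727272/205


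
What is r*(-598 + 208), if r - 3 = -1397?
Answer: 543660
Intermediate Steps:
r = -1394 (r = 3 - 1397 = -1394)
r*(-598 + 208) = -1394*(-598 + 208) = -1394*(-390) = 543660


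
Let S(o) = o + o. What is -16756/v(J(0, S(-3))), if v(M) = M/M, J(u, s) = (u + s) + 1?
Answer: -16756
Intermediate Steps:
S(o) = 2*o
J(u, s) = 1 + s + u (J(u, s) = (s + u) + 1 = 1 + s + u)
v(M) = 1
-16756/v(J(0, S(-3))) = -16756/1 = -16756*1 = -16756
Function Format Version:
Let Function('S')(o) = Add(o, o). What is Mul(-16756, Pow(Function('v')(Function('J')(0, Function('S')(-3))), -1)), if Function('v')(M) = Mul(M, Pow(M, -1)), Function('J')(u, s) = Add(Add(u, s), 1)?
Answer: -16756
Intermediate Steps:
Function('S')(o) = Mul(2, o)
Function('J')(u, s) = Add(1, s, u) (Function('J')(u, s) = Add(Add(s, u), 1) = Add(1, s, u))
Function('v')(M) = 1
Mul(-16756, Pow(Function('v')(Function('J')(0, Function('S')(-3))), -1)) = Mul(-16756, Pow(1, -1)) = Mul(-16756, 1) = -16756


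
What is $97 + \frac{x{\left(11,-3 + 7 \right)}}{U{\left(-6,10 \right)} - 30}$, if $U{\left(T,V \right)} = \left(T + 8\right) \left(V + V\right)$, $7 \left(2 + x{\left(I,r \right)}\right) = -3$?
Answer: $\frac{6773}{70} \approx 96.757$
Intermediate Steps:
$x{\left(I,r \right)} = - \frac{17}{7}$ ($x{\left(I,r \right)} = -2 + \frac{1}{7} \left(-3\right) = -2 - \frac{3}{7} = - \frac{17}{7}$)
$U{\left(T,V \right)} = 2 V \left(8 + T\right)$ ($U{\left(T,V \right)} = \left(8 + T\right) 2 V = 2 V \left(8 + T\right)$)
$97 + \frac{x{\left(11,-3 + 7 \right)}}{U{\left(-6,10 \right)} - 30} = 97 - \frac{17}{7 \left(2 \cdot 10 \left(8 - 6\right) - 30\right)} = 97 - \frac{17}{7 \left(2 \cdot 10 \cdot 2 - 30\right)} = 97 - \frac{17}{7 \left(40 - 30\right)} = 97 - \frac{17}{7 \cdot 10} = 97 - \frac{17}{70} = \frac{6773}{70}$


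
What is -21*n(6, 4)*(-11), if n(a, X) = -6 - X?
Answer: -2310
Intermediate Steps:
-21*n(6, 4)*(-11) = -21*(-6 - 1*4)*(-11) = -21*(-6 - 4)*(-11) = -21*(-10)*(-11) = 210*(-11) = -2310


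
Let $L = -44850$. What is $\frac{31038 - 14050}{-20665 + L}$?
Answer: $- \frac{16988}{65515} \approx -0.2593$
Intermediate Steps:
$\frac{31038 - 14050}{-20665 + L} = \frac{31038 - 14050}{-20665 - 44850} = \frac{16988}{-65515} = 16988 \left(- \frac{1}{65515}\right) = - \frac{16988}{65515}$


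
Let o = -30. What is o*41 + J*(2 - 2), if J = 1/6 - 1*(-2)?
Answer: -1230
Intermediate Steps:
J = 13/6 (J = ⅙ + 2 = 13/6 ≈ 2.1667)
o*41 + J*(2 - 2) = -30*41 + 13*(2 - 2)/6 = -1230 + (13/6)*0 = -1230 + 0 = -1230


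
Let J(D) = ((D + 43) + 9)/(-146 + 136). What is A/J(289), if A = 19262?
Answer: -192620/341 ≈ -564.87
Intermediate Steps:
J(D) = -26/5 - D/10 (J(D) = ((43 + D) + 9)/(-10) = (52 + D)*(-1/10) = -26/5 - D/10)
A/J(289) = 19262/(-26/5 - 1/10*289) = 19262/(-26/5 - 289/10) = 19262/(-341/10) = 19262*(-10/341) = -192620/341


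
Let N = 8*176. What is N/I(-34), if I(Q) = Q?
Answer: -704/17 ≈ -41.412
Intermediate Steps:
N = 1408
N/I(-34) = 1408/(-34) = 1408*(-1/34) = -704/17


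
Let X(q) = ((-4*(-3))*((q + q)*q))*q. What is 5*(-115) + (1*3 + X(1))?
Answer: -548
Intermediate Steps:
X(q) = 24*q³ (X(q) = (12*((2*q)*q))*q = (12*(2*q²))*q = (24*q²)*q = 24*q³)
5*(-115) + (1*3 + X(1)) = 5*(-115) + (1*3 + 24*1³) = -575 + (3 + 24*1) = -575 + (3 + 24) = -575 + 27 = -548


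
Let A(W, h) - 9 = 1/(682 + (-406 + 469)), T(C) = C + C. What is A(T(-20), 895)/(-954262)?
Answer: -3353/355462595 ≈ -9.4328e-6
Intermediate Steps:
T(C) = 2*C
A(W, h) = 6706/745 (A(W, h) = 9 + 1/(682 + (-406 + 469)) = 9 + 1/(682 + 63) = 9 + 1/745 = 6706/745)
A(T(-20), 895)/(-954262) = (6706/745)/(-954262) = (6706/745)*(-1/954262) = -3353/355462595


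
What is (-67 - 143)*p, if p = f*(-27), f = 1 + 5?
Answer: 34020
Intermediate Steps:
f = 6
p = -162 (p = 6*(-27) = -162)
(-67 - 143)*p = (-67 - 143)*(-162) = -210*(-162) = 34020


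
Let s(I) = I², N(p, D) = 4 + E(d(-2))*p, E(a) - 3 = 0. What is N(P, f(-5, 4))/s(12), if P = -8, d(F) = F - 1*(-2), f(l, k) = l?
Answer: -5/36 ≈ -0.13889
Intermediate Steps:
d(F) = 2 + F (d(F) = F + 2 = 2 + F)
E(a) = 3 (E(a) = 3 + 0 = 3)
N(p, D) = 4 + 3*p
N(P, f(-5, 4))/s(12) = (4 + 3*(-8))/(12²) = (4 - 24)/144 = -20*1/144 = -5/36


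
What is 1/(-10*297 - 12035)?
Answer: -1/15005 ≈ -6.6644e-5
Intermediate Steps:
1/(-10*297 - 12035) = 1/(-2970 - 12035) = 1/(-15005) = -1/15005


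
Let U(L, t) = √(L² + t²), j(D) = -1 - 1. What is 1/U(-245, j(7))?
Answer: √60029/60029 ≈ 0.0040815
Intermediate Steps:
j(D) = -2
1/U(-245, j(7)) = 1/(√((-245)² + (-2)²)) = 1/(√(60025 + 4)) = 1/(√60029) = √60029/60029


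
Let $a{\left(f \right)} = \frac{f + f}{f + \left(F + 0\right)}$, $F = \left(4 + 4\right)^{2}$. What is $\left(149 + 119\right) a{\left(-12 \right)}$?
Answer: $- \frac{1608}{13} \approx -123.69$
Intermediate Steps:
$F = 64$ ($F = 8^{2} = 64$)
$a{\left(f \right)} = \frac{2 f}{64 + f}$ ($a{\left(f \right)} = \frac{f + f}{f + \left(64 + 0\right)} = \frac{2 f}{f + 64} = \frac{2 f}{64 + f}$)
$\left(149 + 119\right) a{\left(-12 \right)} = \left(149 + 119\right) 2 \left(-12\right) \frac{1}{64 - 12} = 268 \cdot 2 \left(-12\right) \frac{1}{52} = 268 \left(- \frac{6}{13}\right) = - \frac{1608}{13}$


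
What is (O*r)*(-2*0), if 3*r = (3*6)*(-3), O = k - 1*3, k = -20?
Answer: 0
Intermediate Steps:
O = -23 (O = -20 - 1*3 = -20 - 3 = -23)
r = -18 (r = ((3*6)*(-3))/3 = (18*(-3))/3 = (⅓)*(-54) = -18)
(O*r)*(-2*0) = (-23*(-18))*(-2*0) = 414*0 = 0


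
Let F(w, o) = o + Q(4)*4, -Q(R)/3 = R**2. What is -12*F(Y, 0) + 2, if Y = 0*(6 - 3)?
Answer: 2306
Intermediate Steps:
Q(R) = -3*R**2
Y = 0 (Y = 0*3 = 0)
F(w, o) = -192 + o (F(w, o) = o - 3*4**2*4 = o - 3*16*4 = o - 48*4 = o - 192 = -192 + o)
-12*F(Y, 0) + 2 = -12*(-192 + 0) + 2 = -12*(-192) + 2 = 2304 + 2 = 2306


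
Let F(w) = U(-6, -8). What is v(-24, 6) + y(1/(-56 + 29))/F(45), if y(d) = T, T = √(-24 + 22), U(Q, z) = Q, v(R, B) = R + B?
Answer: -18 - I*√2/6 ≈ -18.0 - 0.2357*I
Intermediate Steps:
v(R, B) = B + R
F(w) = -6
T = I*√2 (T = √(-2) = I*√2 ≈ 1.4142*I)
y(d) = I*√2
v(-24, 6) + y(1/(-56 + 29))/F(45) = (6 - 24) + (I*√2)/(-6) = -18 + (I*√2)*(-⅙) = -18 - I*√2/6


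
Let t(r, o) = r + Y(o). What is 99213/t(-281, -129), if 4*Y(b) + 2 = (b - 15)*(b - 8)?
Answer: 198426/9301 ≈ 21.334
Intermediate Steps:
Y(b) = -1/2 + (-15 + b)*(-8 + b)/4 (Y(b) = -1/2 + ((b - 15)*(b - 8))/4 = -1/2 + ((-15 + b)*(-8 + b))/4 = -1/2 + (-15 + b)*(-8 + b)/4)
t(r, o) = 59/2 + r - 23*o/4 + o**2/4 (t(r, o) = r + (59/2 - 23*o/4 + o**2/4) = 59/2 + r - 23*o/4 + o**2/4)
99213/t(-281, -129) = 99213/(59/2 - 281 - 23/4*(-129) + (1/4)*(-129)**2) = 99213/(59/2 - 281 + 2967/4 + (1/4)*16641) = 99213/(59/2 - 281 + 2967/4 + 16641/4) = 99213/(9301/2) = 99213*(2/9301) = 198426/9301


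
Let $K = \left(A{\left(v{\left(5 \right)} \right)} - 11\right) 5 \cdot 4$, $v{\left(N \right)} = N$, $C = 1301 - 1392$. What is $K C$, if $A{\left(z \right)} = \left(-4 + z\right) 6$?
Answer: $9100$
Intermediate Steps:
$C = -91$
$A{\left(z \right)} = -24 + 6 z$
$K = -100$ ($K = \left(\left(-24 + 6 \cdot 5\right) - 11\right) 5 \cdot 4 = \left(\left(-24 + 30\right) - 11\right) 20 = \left(6 - 11\right) 20 = \left(-5\right) 20 = -100$)
$K C = \left(-100\right) \left(-91\right) = 9100$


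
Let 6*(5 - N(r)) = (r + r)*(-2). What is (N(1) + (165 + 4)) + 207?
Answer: 1145/3 ≈ 381.67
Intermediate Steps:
N(r) = 5 + 2*r/3 (N(r) = 5 - (r + r)*(-2)/6 = 5 - 2*r*(-2)/6 = 5 - (-2)*r/3 = 5 + 2*r/3)
(N(1) + (165 + 4)) + 207 = ((5 + (⅔)*1) + (165 + 4)) + 207 = ((5 + ⅔) + 169) + 207 = (17/3 + 169) + 207 = 524/3 + 207 = 1145/3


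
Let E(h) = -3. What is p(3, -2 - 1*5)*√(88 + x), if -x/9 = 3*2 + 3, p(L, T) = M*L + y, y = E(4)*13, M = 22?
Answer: 27*√7 ≈ 71.435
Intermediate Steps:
y = -39 (y = -3*13 = -39)
p(L, T) = -39 + 22*L (p(L, T) = 22*L - 39 = -39 + 22*L)
x = -81 (x = -9*(3*2 + 3) = -9*(6 + 3) = -9*9 = -81)
p(3, -2 - 1*5)*√(88 + x) = (-39 + 22*3)*√(88 - 81) = (-39 + 66)*√7 = 27*√7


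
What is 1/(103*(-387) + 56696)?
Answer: 1/16835 ≈ 5.9400e-5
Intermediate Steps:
1/(103*(-387) + 56696) = 1/(-39861 + 56696) = 1/16835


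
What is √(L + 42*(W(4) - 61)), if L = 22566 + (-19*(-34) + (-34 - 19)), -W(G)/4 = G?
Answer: 5*√797 ≈ 141.16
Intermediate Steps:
W(G) = -4*G
L = 23159 (L = 22566 + (646 - 53) = 22566 + 593 = 23159)
√(L + 42*(W(4) - 61)) = √(23159 + 42*(-4*4 - 61)) = √(23159 + 42*(-16 - 61)) = √(23159 + 42*(-77)) = √(23159 - 3234) = √19925 = 5*√797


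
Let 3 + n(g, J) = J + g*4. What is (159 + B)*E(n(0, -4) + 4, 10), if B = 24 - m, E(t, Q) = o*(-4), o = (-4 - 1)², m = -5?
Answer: -18800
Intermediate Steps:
n(g, J) = -3 + J + 4*g (n(g, J) = -3 + (J + g*4) = -3 + (J + 4*g) = -3 + J + 4*g)
o = 25 (o = (-5)² = 25)
E(t, Q) = -100 (E(t, Q) = 25*(-4) = -100)
B = 29 (B = 24 - 1*(-5) = 24 + 5 = 29)
(159 + B)*E(n(0, -4) + 4, 10) = (159 + 29)*(-100) = 188*(-100) = -18800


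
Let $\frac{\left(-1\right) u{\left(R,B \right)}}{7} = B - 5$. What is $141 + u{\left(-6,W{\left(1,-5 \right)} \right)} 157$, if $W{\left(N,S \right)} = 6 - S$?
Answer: $-6453$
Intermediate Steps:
$u{\left(R,B \right)} = 35 - 7 B$ ($u{\left(R,B \right)} = - 7 \left(B - 5\right) = - 7 \left(-5 + B\right) = 35 - 7 B$)
$141 + u{\left(-6,W{\left(1,-5 \right)} \right)} 157 = 141 + \left(35 - 7 \left(6 - -5\right)\right) 157 = 141 + \left(35 - 7 \left(6 + 5\right)\right) 157 = 141 + \left(35 - 77\right) 157 = 141 - 6594 = -6453$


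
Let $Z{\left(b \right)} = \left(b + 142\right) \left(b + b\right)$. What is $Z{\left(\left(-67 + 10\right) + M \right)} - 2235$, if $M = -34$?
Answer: $-11517$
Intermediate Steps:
$Z{\left(b \right)} = 2 b \left(142 + b\right)$ ($Z{\left(b \right)} = \left(142 + b\right) 2 b = 2 b \left(142 + b\right)$)
$Z{\left(\left(-67 + 10\right) + M \right)} - 2235 = 2 \left(\left(-67 + 10\right) - 34\right) \left(142 + \left(\left(-67 + 10\right) - 34\right)\right) - 2235 = 2 \left(-57 - 34\right) \left(142 - 91\right) - 2235 = 2 \left(-91\right) \left(142 - 91\right) - 2235 = 2 \left(-91\right) 51 - 2235 = -9282 - 2235 = -11517$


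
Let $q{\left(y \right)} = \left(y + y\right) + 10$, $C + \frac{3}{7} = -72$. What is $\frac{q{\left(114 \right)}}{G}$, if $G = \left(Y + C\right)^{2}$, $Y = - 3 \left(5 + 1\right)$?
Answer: $\frac{11662}{400689} \approx 0.029105$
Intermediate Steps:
$Y = -18$ ($Y = \left(-3\right) 6 = -18$)
$C = - \frac{507}{7}$ ($C = - \frac{3}{7} - 72 = - \frac{507}{7} \approx -72.429$)
$G = \frac{400689}{49}$ ($G = \left(-18 - \frac{507}{7}\right)^{2} = \left(- \frac{633}{7}\right)^{2} = \frac{400689}{49} \approx 8177.3$)
$q{\left(y \right)} = 10 + 2 y$ ($q{\left(y \right)} = 2 y + 10 = 10 + 2 y$)
$\frac{q{\left(114 \right)}}{G} = \frac{10 + 2 \cdot 114}{\frac{400689}{49}} = \left(10 + 228\right) \frac{49}{400689} = 238 \cdot \frac{49}{400689} = \frac{11662}{400689}$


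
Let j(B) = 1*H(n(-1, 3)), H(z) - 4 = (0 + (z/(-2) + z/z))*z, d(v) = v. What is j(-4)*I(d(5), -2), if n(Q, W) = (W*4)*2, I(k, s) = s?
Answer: 520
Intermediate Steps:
n(Q, W) = 8*W (n(Q, W) = (4*W)*2 = 8*W)
H(z) = 4 + z*(1 - z/2) (H(z) = 4 + (0 + (z/(-2) + z/z))*z = 4 + (0 + (z*(-½) + 1))*z = 4 + (0 + (-z/2 + 1))*z = 4 + (0 + (1 - z/2))*z = 4 + (1 - z/2)*z = 4 + z*(1 - z/2))
j(B) = -260 (j(B) = 1*(4 + 8*3 - (8*3)²/2) = 1*(4 + 24 - ½*24²) = 1*(4 + 24 - ½*576) = 1*(4 + 24 - 288) = 1*(-260) = -260)
j(-4)*I(d(5), -2) = -260*(-2) = 520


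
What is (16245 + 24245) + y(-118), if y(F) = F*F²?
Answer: -1602542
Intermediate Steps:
y(F) = F³
(16245 + 24245) + y(-118) = (16245 + 24245) + (-118)³ = 40490 - 1643032 = -1602542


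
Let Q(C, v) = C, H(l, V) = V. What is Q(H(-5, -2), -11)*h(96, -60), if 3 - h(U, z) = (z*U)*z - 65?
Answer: 691064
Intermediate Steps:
h(U, z) = 68 - U*z² (h(U, z) = 3 - ((z*U)*z - 65) = 3 - ((U*z)*z - 65) = 3 - (U*z² - 65) = 3 - (-65 + U*z²) = 3 + (65 - U*z²) = 68 - U*z²)
Q(H(-5, -2), -11)*h(96, -60) = -2*(68 - 1*96*(-60)²) = -2*(68 - 1*96*3600) = -2*(68 - 345600) = -2*(-345532) = 691064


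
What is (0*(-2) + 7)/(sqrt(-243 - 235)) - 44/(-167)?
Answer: 44/167 - 7*I*sqrt(478)/478 ≈ 0.26347 - 0.32017*I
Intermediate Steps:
(0*(-2) + 7)/(sqrt(-243 - 235)) - 44/(-167) = (0 + 7)/(sqrt(-478)) - 44*(-1/167) = 7/((I*sqrt(478))) + 44/167 = 7*(-I*sqrt(478)/478) + 44/167 = -7*I*sqrt(478)/478 + 44/167 = 44/167 - 7*I*sqrt(478)/478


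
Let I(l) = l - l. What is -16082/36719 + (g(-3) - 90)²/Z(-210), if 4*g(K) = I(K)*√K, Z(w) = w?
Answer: -10026704/257033 ≈ -39.009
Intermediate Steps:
I(l) = 0
g(K) = 0 (g(K) = (0*√K)/4 = (¼)*0 = 0)
-16082/36719 + (g(-3) - 90)²/Z(-210) = -16082/36719 + (0 - 90)²/(-210) = -16082*1/36719 + (-90)²*(-1/210) = -16082/36719 + 8100*(-1/210) = -16082/36719 - 270/7 = -10026704/257033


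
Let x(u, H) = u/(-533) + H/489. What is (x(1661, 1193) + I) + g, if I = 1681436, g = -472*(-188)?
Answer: 461372143204/260637 ≈ 1.7702e+6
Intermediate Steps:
x(u, H) = -u/533 + H/489 (x(u, H) = u*(-1/533) + H*(1/489) = -u/533 + H/489)
g = 88736
(x(1661, 1193) + I) + g = ((-1/533*1661 + (1/489)*1193) + 1681436) + 88736 = ((-1661/533 + 1193/489) + 1681436) + 88736 = (-176360/260637 + 1681436) + 88736 = 438244258372/260637 + 88736 = 461372143204/260637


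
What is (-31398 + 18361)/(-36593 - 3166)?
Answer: 13037/39759 ≈ 0.32790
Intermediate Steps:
(-31398 + 18361)/(-36593 - 3166) = -13037/(-39759) = -13037*(-1/39759) = 13037/39759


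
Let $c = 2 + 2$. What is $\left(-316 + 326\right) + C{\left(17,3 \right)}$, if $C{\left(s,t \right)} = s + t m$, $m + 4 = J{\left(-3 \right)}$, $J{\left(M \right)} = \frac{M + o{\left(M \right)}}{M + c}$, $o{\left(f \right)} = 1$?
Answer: $9$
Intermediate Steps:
$c = 4$
$J{\left(M \right)} = \frac{1 + M}{4 + M}$ ($J{\left(M \right)} = \frac{M + 1}{M + 4} = \frac{1 + M}{4 + M}$)
$m = -6$ ($m = -4 + \frac{1 - 3}{4 - 3} = -4 + 1^{-1} \left(-2\right) = -4 + 1 \left(-2\right) = -4 - 2 = -6$)
$C{\left(s,t \right)} = s - 6 t$ ($C{\left(s,t \right)} = s + t \left(-6\right) = s - 6 t$)
$\left(-316 + 326\right) + C{\left(17,3 \right)} = \left(-316 + 326\right) + \left(17 - 18\right) = 10 + \left(17 - 18\right) = 10 - 1 = 9$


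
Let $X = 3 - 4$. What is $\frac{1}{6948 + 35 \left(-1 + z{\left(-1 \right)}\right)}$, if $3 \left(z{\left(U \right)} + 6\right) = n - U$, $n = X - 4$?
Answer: $\frac{3}{19969} \approx 0.00015023$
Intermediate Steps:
$X = -1$
$n = -5$ ($n = -1 - 4 = -5$)
$z{\left(U \right)} = - \frac{23}{3} - \frac{U}{3}$ ($z{\left(U \right)} = -6 + \frac{-5 - U}{3} = -6 - \left(\frac{5}{3} + \frac{U}{3}\right) = - \frac{23}{3} - \frac{U}{3}$)
$\frac{1}{6948 + 35 \left(-1 + z{\left(-1 \right)}\right)} = \frac{1}{6948 + 35 \left(-1 - \frac{22}{3}\right)} = \frac{1}{6948 + 35 \left(- \frac{25}{3}\right)} = \frac{1}{6948 - \frac{875}{3}} = \frac{1}{\frac{19969}{3}} = \frac{3}{19969}$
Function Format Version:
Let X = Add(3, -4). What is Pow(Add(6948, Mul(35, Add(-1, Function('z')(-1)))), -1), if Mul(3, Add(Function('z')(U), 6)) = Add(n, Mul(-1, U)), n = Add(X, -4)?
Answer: Rational(3, 19969) ≈ 0.00015023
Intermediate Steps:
X = -1
n = -5 (n = Add(-1, -4) = -5)
Function('z')(U) = Add(Rational(-23, 3), Mul(Rational(-1, 3), U)) (Function('z')(U) = Add(-6, Mul(Rational(1, 3), Add(-5, Mul(-1, U)))) = Add(-6, Add(Rational(-5, 3), Mul(Rational(-1, 3), U))) = Add(Rational(-23, 3), Mul(Rational(-1, 3), U)))
Pow(Add(6948, Mul(35, Add(-1, Function('z')(-1)))), -1) = Pow(Add(6948, Mul(35, Add(-1, Add(Rational(-23, 3), Mul(Rational(-1, 3), -1))))), -1) = Pow(Add(6948, Mul(35, Add(-1, Add(Rational(-23, 3), Rational(1, 3))))), -1) = Pow(Add(6948, Mul(35, Add(-1, Rational(-22, 3)))), -1) = Pow(Add(6948, Mul(35, Rational(-25, 3))), -1) = Pow(Add(6948, Rational(-875, 3)), -1) = Pow(Rational(19969, 3), -1) = Rational(3, 19969)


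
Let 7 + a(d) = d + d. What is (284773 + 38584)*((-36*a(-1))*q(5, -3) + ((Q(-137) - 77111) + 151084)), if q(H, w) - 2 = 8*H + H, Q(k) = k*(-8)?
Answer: 29198167029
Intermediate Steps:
Q(k) = -8*k
q(H, w) = 2 + 9*H (q(H, w) = 2 + (8*H + H) = 2 + 9*H)
a(d) = -7 + 2*d (a(d) = -7 + (d + d) = -7 + 2*d)
(284773 + 38584)*((-36*a(-1))*q(5, -3) + ((Q(-137) - 77111) + 151084)) = (284773 + 38584)*((-36*(-7 + 2*(-1)))*(2 + 9*5) + ((-8*(-137) - 77111) + 151084)) = 323357*((-36*(-7 - 2))*(2 + 45) + ((1096 - 77111) + 151084)) = 323357*(-36*(-9)*47 + (-76015 + 151084)) = 323357*(324*47 + 75069) = 323357*(15228 + 75069) = 323357*90297 = 29198167029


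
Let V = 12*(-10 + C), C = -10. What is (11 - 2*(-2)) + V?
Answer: -225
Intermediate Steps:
V = -240 (V = 12*(-10 - 10) = 12*(-20) = -240)
(11 - 2*(-2)) + V = (11 - 2*(-2)) - 240 = (11 + 4) - 240 = 15 - 240 = -225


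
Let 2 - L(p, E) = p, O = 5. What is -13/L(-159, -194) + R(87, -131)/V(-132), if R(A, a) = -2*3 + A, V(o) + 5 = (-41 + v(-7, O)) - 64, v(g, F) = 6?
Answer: -14393/16744 ≈ -0.85959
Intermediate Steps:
L(p, E) = 2 - p
V(o) = -104 (V(o) = -5 + ((-41 + 6) - 64) = -5 + (-35 - 64) = -5 - 99 = -104)
R(A, a) = -6 + A
-13/L(-159, -194) + R(87, -131)/V(-132) = -13/(2 - 1*(-159)) + (-6 + 87)/(-104) = -13/(2 + 159) + 81*(-1/104) = -13/161 - 81/104 = -14393/16744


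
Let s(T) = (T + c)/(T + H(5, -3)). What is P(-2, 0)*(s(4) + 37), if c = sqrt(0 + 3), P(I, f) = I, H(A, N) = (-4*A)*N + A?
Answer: -5114/69 - 2*sqrt(3)/69 ≈ -74.166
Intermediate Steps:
H(A, N) = A - 4*A*N (H(A, N) = -4*A*N + A = A - 4*A*N)
c = sqrt(3) ≈ 1.7320
s(T) = (T + sqrt(3))/(65 + T) (s(T) = (T + sqrt(3))/(T + 5*(1 - 4*(-3))) = (T + sqrt(3))/(T + 5*(1 + 12)) = (T + sqrt(3))/(T + 5*13) = (T + sqrt(3))/(T + 65) = (T + sqrt(3))/(65 + T))
P(-2, 0)*(s(4) + 37) = -2*((4 + sqrt(3))/(65 + 4) + 37) = -2*((4 + sqrt(3))/69 + 37) = -2*((4/69 + sqrt(3)/69) + 37) = -2*(2557/69 + sqrt(3)/69) = -5114/69 - 2*sqrt(3)/69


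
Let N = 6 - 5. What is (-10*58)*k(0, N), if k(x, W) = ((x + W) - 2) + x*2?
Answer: 580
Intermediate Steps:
N = 1
k(x, W) = -2 + W + 3*x (k(x, W) = ((W + x) - 2) + 2*x = (-2 + W + x) + 2*x = -2 + W + 3*x)
(-10*58)*k(0, N) = (-10*58)*(-2 + 1 + 3*0) = -580*(-2 + 1 + 0) = -580*(-1) = 580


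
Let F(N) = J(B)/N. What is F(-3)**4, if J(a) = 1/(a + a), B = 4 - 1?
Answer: 1/104976 ≈ 9.5260e-6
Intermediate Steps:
B = 3
J(a) = 1/(2*a)
F(N) = 1/(6*N) (F(N) = ((1/2)/3)/N = ((1/2)*(1/3))/N = 1/(6*N))
F(-3)**4 = ((1/6)/(-3))**4 = ((1/6)*(-1/3))**4 = (-1/18)**4 = 1/104976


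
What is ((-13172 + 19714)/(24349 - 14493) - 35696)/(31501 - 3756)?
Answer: -5674407/4410560 ≈ -1.2866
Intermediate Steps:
((-13172 + 19714)/(24349 - 14493) - 35696)/(31501 - 3756) = (6542/9856 - 35696)/27745 = (6542*(1/9856) - 35696)*(1/27745) = (3271/4928 - 35696)*(1/27745) = -175906617/4928*1/27745 = -5674407/4410560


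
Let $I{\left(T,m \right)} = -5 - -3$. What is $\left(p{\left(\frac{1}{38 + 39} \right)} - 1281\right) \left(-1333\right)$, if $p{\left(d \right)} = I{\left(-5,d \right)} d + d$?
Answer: $\frac{131484454}{77} \approx 1.7076 \cdot 10^{6}$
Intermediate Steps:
$I{\left(T,m \right)} = -2$ ($I{\left(T,m \right)} = -5 + 3 = -2$)
$p{\left(d \right)} = - d$ ($p{\left(d \right)} = - 2 d + d = - d$)
$\left(p{\left(\frac{1}{38 + 39} \right)} - 1281\right) \left(-1333\right) = \left(- \frac{1}{38 + 39} - 1281\right) \left(-1333\right) = \left(- \frac{1}{77} - 1281\right) \left(-1333\right) = \left(- \frac{98638}{77}\right) \left(-1333\right) = \frac{131484454}{77}$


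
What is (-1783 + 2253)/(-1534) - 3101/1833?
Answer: -216094/108147 ≈ -1.9981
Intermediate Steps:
(-1783 + 2253)/(-1534) - 3101/1833 = 470*(-1/1534) - 3101*1/1833 = -235/767 - 3101/1833 = -216094/108147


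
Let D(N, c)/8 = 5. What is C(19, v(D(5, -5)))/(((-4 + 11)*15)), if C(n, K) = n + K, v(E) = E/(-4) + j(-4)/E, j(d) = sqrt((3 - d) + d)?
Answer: 3/35 + sqrt(3)/4200 ≈ 0.086127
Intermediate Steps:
j(d) = sqrt(3)
D(N, c) = 40 (D(N, c) = 8*5 = 40)
v(E) = -E/4 + sqrt(3)/E (v(E) = E/(-4) + sqrt(3)/E = E*(-1/4) + sqrt(3)/E = -E/4 + sqrt(3)/E)
C(n, K) = K + n
C(19, v(D(5, -5)))/(((-4 + 11)*15)) = ((-1/4*40 + sqrt(3)/40) + 19)/(((-4 + 11)*15)) = ((-10 + sqrt(3)*(1/40)) + 19)/((7*15)) = ((-10 + sqrt(3)/40) + 19)/105 = (9 + sqrt(3)/40)*(1/105) = 3/35 + sqrt(3)/4200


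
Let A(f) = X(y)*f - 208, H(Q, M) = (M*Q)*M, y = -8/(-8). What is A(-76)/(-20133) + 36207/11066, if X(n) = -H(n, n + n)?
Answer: 242631065/74263926 ≈ 3.2671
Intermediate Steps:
y = 1 (y = -8*(-1/8) = 1)
H(Q, M) = Q*M**2
X(n) = -4*n**3 (X(n) = -n*(n + n)**2 = -n*(2*n)**2 = -n*4*n**2 = -4*n**3)
A(f) = -208 - 4*f (A(f) = (-4*1**3)*f - 208 = (-4*1)*f - 208 = -4*f - 208 = -208 - 4*f)
A(-76)/(-20133) + 36207/11066 = (-208 - 4*(-76))/(-20133) + 36207/11066 = (-208 + 304)*(-1/20133) + 36207*(1/11066) = 96*(-1/20133) + 36207/11066 = -32/6711 + 36207/11066 = 242631065/74263926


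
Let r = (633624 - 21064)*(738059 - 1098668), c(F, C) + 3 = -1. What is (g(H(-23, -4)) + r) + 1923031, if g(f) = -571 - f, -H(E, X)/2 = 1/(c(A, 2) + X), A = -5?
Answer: -883570906321/4 ≈ -2.2089e+11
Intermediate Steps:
c(F, C) = -4 (c(F, C) = -3 - 1 = -4)
H(E, X) = -2/(-4 + X)
r = -220894649040 (r = 612560*(-360609) = -220894649040)
(g(H(-23, -4)) + r) + 1923031 = ((-571 - (-2)/(-4 - 4)) - 220894649040) + 1923031 = ((-571 - (-2)/(-8)) - 220894649040) + 1923031 = ((-571 - (-2)*(-1)/8) - 220894649040) + 1923031 = ((-571 - 1*1/4) - 220894649040) + 1923031 = ((-571 - 1/4) - 220894649040) + 1923031 = (-2285/4 - 220894649040) + 1923031 = -883578598445/4 + 1923031 = -883570906321/4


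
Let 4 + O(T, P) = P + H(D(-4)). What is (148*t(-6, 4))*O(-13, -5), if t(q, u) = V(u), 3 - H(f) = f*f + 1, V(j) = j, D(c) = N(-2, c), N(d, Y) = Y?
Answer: -13616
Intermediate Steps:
D(c) = c
H(f) = 2 - f² (H(f) = 3 - (f*f + 1) = 3 - (f² + 1) = 3 - (1 + f²) = 3 + (-1 - f²) = 2 - f²)
t(q, u) = u
O(T, P) = -18 + P (O(T, P) = -4 + (P + (2 - 1*(-4)²)) = -4 + (P + (2 - 1*16)) = -4 + (P + (2 - 16)) = -4 + (P - 14) = -4 + (-14 + P) = -18 + P)
(148*t(-6, 4))*O(-13, -5) = (148*4)*(-18 - 5) = 592*(-23) = -13616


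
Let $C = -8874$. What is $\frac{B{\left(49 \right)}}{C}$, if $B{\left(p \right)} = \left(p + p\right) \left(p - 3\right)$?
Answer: $- \frac{2254}{4437} \approx -0.508$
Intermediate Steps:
$B{\left(p \right)} = 2 p \left(-3 + p\right)$
$\frac{B{\left(49 \right)}}{C} = \frac{2 \cdot 49 \left(-3 + 49\right)}{-8874} = 2 \cdot 49 \cdot 46 \left(- \frac{1}{8874}\right) = 4508 \left(- \frac{1}{8874}\right) = - \frac{2254}{4437}$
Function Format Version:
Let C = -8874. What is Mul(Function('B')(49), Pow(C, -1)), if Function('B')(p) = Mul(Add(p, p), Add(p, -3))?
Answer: Rational(-2254, 4437) ≈ -0.50800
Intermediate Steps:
Function('B')(p) = Mul(2, p, Add(-3, p)) (Function('B')(p) = Mul(Mul(2, p), Add(-3, p)) = Mul(2, p, Add(-3, p)))
Mul(Function('B')(49), Pow(C, -1)) = Mul(Mul(2, 49, Add(-3, 49)), Pow(-8874, -1)) = Mul(Mul(2, 49, 46), Rational(-1, 8874)) = Mul(4508, Rational(-1, 8874)) = Rational(-2254, 4437)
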